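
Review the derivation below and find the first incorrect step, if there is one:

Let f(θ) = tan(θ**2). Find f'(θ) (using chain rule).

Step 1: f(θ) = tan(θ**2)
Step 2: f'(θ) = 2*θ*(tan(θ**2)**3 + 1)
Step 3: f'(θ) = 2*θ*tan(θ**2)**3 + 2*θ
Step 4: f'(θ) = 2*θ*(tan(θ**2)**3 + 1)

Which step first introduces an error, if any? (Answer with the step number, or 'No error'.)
Step 2

Step 2 is incorrect due to a wrong exponent.
The step shows: 2*θ*(tan(θ**2)**3 + 1)
The correct value should be: 2*θ*(tan(θ**2)**2 + 1)

Explanation: The exponent 2 on tan(θ**2) was incorrectly written as 3: the term 2*θ*(tan(θ**2)**2 + 1) was incorrectly written as 2*θ*(tan(θ**2)**3 + 1)
The later steps are derived from this incorrect expression, so the error originates in Step 2.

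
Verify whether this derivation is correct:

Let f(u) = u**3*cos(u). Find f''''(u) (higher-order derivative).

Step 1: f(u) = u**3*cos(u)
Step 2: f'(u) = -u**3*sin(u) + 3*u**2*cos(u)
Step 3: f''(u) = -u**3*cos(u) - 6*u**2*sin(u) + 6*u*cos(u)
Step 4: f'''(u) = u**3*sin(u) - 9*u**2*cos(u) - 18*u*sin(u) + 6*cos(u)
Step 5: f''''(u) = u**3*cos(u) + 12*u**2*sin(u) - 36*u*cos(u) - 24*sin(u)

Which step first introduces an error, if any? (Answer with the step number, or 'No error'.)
No error

All steps in this derivation are correct.
The final answer f''''(u) = u**3*cos(u) + 12*u**2*sin(u) - 36*u*cos(u) - 24*sin(u) is valid.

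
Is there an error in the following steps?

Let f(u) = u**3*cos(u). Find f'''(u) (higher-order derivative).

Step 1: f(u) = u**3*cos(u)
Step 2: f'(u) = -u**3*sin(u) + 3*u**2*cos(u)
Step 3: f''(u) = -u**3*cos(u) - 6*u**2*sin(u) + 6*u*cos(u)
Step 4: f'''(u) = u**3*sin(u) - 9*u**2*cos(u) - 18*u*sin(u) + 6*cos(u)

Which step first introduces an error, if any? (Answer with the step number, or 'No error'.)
No error

All steps in this derivation are correct.
The final answer f'''(u) = u**3*sin(u) - 9*u**2*cos(u) - 18*u*sin(u) + 6*cos(u) is valid.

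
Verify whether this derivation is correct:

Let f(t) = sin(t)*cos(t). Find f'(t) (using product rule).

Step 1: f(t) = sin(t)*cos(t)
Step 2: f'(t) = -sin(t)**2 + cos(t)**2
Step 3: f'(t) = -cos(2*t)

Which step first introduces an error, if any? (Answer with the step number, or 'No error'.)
Step 3

Step 3 is incorrect due to a sign flip.
The step shows: -cos(2*t)
The correct value should be: cos(2*t)

Explanation: The sign of the whole expression was flipped: the term cos(2*t) was incorrectly written as -cos(2*t)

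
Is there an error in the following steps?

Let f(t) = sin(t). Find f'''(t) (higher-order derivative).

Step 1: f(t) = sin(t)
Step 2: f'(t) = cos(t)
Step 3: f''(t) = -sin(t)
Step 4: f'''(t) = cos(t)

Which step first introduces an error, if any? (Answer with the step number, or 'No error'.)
Step 4

Step 4 is incorrect due to a sign flip.
The step shows: cos(t)
The correct value should be: -cos(t)

Explanation: The sign of the whole expression was flipped: the term -cos(t) was incorrectly written as cos(t)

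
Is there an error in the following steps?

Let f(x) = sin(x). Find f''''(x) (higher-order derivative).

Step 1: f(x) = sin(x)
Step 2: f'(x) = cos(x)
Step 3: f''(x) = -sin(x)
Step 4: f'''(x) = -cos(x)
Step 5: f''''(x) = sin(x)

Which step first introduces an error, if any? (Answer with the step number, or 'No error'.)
No error

All steps in this derivation are correct.
The final answer f''''(x) = sin(x) is valid.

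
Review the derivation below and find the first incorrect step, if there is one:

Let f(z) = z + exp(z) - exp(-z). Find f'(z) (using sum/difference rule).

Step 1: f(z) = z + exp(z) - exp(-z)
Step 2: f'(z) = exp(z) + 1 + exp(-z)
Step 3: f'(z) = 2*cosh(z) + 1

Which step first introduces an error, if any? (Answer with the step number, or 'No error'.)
No error

All steps in this derivation are correct.
The final answer f'(z) = 2*cosh(z) + 1 is valid.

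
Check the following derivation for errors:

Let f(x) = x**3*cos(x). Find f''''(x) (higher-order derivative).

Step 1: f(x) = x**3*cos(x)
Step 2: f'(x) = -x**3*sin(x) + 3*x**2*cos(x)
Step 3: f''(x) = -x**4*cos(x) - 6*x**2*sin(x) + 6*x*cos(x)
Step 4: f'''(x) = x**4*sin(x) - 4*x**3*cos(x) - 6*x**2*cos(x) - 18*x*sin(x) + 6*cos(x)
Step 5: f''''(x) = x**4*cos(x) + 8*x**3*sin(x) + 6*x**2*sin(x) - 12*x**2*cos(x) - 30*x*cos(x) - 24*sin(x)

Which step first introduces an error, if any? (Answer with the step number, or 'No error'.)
Step 3

Step 3 is incorrect due to a wrong exponent.
The step shows: -x**4*cos(x) - 6*x**2*sin(x) + 6*x*cos(x)
The correct value should be: -x**3*cos(x) - 6*x**2*sin(x) + 6*x*cos(x)

Explanation: The exponent 3 on x was incorrectly written as 4: the term -x**3*cos(x) was incorrectly written as -x**4*cos(x)
The later steps are derived from this incorrect expression, so the error originates in Step 3.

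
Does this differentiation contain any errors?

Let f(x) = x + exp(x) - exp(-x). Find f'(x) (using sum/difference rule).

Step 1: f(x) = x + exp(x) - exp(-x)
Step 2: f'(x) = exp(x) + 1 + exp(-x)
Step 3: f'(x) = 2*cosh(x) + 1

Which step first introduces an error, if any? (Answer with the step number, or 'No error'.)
No error

All steps in this derivation are correct.
The final answer f'(x) = 2*cosh(x) + 1 is valid.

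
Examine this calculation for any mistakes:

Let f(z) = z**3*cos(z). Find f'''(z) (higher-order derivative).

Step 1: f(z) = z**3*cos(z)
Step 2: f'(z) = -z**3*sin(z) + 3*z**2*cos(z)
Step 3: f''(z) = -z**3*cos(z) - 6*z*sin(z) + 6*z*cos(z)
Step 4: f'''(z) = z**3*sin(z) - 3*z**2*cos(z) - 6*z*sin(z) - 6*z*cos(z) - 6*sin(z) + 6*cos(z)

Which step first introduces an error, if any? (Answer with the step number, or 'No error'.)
Step 3

Step 3 is incorrect due to a wrong exponent.
The step shows: -z**3*cos(z) - 6*z*sin(z) + 6*z*cos(z)
The correct value should be: -z**3*cos(z) - 6*z**2*sin(z) + 6*z*cos(z)

Explanation: The exponent 2 on z was incorrectly written as 1: the term -6*z**2*sin(z) was incorrectly written as -6*z*sin(z)
The later steps are derived from this incorrect expression, so the error originates in Step 3.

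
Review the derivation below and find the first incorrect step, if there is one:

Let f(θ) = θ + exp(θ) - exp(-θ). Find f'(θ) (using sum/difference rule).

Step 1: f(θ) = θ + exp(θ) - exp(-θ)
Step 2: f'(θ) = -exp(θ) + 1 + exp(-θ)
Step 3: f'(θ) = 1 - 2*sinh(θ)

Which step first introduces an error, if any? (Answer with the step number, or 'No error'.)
Step 2

Step 2 is incorrect due to a sign flip.
The step shows: -exp(θ) + 1 + exp(-θ)
The correct value should be: exp(θ) + 1 + exp(-θ)

Explanation: The sign of one term was flipped: the term exp(θ) was incorrectly written as -exp(θ)
The later steps are derived from this incorrect expression, so the error originates in Step 2.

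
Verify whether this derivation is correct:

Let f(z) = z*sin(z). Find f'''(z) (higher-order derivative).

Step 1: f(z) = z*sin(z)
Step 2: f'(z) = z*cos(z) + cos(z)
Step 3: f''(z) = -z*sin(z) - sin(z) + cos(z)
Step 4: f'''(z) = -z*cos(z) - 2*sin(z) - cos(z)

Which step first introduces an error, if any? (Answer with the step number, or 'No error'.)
Step 2

Step 2 is incorrect due to a wrong trig function.
The step shows: z*cos(z) + cos(z)
The correct value should be: z*cos(z) + sin(z)

Explanation: sin(z) was incorrectly written as cos(z): the term sin(z) was incorrectly written as cos(z)
The later steps are derived from this incorrect expression, so the error originates in Step 2.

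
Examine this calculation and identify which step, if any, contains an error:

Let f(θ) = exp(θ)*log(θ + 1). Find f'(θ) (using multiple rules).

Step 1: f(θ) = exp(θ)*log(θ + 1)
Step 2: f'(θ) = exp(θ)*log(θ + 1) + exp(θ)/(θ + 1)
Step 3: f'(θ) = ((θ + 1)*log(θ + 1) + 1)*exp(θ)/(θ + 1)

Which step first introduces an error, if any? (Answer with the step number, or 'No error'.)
No error

All steps in this derivation are correct.
The final answer f'(θ) = ((θ + 1)*log(θ + 1) + 1)*exp(θ)/(θ + 1) is valid.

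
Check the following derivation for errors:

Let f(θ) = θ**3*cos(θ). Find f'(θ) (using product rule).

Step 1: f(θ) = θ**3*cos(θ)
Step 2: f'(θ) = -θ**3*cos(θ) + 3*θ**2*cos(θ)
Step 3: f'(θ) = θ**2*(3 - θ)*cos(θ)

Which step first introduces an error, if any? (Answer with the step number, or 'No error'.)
Step 2

Step 2 is incorrect due to a wrong trig function.
The step shows: -θ**3*cos(θ) + 3*θ**2*cos(θ)
The correct value should be: -θ**3*sin(θ) + 3*θ**2*cos(θ)

Explanation: sin(θ) was incorrectly written as cos(θ): the term -θ**3*sin(θ) was incorrectly written as -θ**3*cos(θ)
The later steps are derived from this incorrect expression, so the error originates in Step 2.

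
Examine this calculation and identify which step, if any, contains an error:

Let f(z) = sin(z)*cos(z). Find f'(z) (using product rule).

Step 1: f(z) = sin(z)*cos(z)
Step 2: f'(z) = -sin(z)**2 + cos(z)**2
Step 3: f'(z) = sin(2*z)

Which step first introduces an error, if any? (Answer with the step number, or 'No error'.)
Step 3

Step 3 is incorrect due to a wrong trig function.
The step shows: sin(2*z)
The correct value should be: cos(2*z)

Explanation: cos(2*z) was incorrectly written as sin(2*z): the term cos(2*z) was incorrectly written as sin(2*z)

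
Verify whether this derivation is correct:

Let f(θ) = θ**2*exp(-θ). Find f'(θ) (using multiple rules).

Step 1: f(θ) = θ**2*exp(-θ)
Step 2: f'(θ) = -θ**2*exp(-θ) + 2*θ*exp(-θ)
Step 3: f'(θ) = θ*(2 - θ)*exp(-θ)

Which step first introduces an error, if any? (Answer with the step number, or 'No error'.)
No error

All steps in this derivation are correct.
The final answer f'(θ) = θ*(2 - θ)*exp(-θ) is valid.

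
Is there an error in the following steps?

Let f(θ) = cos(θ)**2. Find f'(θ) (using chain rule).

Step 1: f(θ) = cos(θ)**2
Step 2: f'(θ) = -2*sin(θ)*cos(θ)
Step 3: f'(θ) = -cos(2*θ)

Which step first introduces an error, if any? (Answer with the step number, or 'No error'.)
Step 3

Step 3 is incorrect due to a wrong trig function.
The step shows: -cos(2*θ)
The correct value should be: -sin(2*θ)

Explanation: sin(2*θ) was incorrectly written as cos(2*θ): the term -sin(2*θ) was incorrectly written as -cos(2*θ)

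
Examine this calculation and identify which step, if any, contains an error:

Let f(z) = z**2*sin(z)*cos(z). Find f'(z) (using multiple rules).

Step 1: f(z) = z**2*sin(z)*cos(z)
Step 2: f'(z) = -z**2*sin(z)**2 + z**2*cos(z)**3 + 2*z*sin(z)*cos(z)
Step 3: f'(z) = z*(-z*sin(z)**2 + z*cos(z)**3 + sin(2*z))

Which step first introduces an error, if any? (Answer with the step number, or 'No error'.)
Step 2

Step 2 is incorrect due to a wrong exponent.
The step shows: -z**2*sin(z)**2 + z**2*cos(z)**3 + 2*z*sin(z)*cos(z)
The correct value should be: -z**2*sin(z)**2 + z**2*cos(z)**2 + 2*z*sin(z)*cos(z)

Explanation: The exponent 2 on cos(z) was incorrectly written as 3: the term z**2*cos(z)**2 was incorrectly written as z**2*cos(z)**3
The later steps are derived from this incorrect expression, so the error originates in Step 2.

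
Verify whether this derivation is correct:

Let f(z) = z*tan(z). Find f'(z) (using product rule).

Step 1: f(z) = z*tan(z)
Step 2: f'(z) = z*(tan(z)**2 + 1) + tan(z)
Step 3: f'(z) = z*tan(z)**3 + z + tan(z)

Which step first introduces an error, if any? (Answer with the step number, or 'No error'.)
Step 3

Step 3 is incorrect due to a wrong exponent.
The step shows: z*tan(z)**3 + z + tan(z)
The correct value should be: z*tan(z)**2 + z + tan(z)

Explanation: The exponent 2 on tan(z) was incorrectly written as 3: the term z*tan(z)**2 was incorrectly written as z*tan(z)**3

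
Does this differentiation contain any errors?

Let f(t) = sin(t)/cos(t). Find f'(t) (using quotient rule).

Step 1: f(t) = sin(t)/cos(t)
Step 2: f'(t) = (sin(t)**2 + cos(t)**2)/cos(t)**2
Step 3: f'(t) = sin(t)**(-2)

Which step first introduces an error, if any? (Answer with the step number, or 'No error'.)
Step 3

Step 3 is incorrect due to a wrong trig function.
The step shows: sin(t)**(-2)
The correct value should be: cos(t)**(-2)

Explanation: cos(t) was incorrectly written as sin(t): the term cos(t)**(-2) was incorrectly written as sin(t)**(-2)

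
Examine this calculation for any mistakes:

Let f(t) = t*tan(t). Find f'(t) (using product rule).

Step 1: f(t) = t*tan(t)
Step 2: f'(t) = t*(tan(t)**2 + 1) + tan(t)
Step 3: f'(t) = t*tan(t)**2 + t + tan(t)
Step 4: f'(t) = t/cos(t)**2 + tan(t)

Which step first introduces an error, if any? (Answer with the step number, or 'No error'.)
No error

All steps in this derivation are correct.
The final answer f'(t) = t/cos(t)**2 + tan(t) is valid.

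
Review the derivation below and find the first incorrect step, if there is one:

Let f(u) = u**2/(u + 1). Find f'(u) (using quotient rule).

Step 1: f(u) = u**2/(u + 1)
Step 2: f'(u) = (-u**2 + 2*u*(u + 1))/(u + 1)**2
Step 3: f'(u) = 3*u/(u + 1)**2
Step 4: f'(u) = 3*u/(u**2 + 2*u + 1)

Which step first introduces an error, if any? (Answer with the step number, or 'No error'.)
Step 3

Step 3 is incorrect due to a wrong exponent.
The step shows: 3*u/(u + 1)**2
The correct value should be: (u**2 + 2*u)/(u + 1)**2

Explanation: The exponent 2 on u was incorrectly written as 1: the term (u**2 + 2*u)/(u + 1)**2 was incorrectly written as 3*u/(u + 1)**2
The later steps are derived from this incorrect expression, so the error originates in Step 3.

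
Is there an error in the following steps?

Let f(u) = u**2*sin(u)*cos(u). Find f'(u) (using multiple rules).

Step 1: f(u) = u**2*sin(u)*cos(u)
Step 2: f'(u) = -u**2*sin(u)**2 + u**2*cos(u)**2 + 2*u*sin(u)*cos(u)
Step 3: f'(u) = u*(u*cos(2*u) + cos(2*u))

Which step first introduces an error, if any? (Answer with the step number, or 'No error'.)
Step 3

Step 3 is incorrect due to a wrong trig function.
The step shows: u*(u*cos(2*u) + cos(2*u))
The correct value should be: u*(u*cos(2*u) + sin(2*u))

Explanation: sin(2*u) was incorrectly written as cos(2*u): the term u*(u*cos(2*u) + sin(2*u)) was incorrectly written as u*(u*cos(2*u) + cos(2*u))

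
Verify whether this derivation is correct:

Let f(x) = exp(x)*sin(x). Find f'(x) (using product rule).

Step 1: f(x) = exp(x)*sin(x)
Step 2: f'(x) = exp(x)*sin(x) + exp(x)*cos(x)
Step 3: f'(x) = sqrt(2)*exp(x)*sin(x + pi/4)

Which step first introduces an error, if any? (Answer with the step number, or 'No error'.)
No error

All steps in this derivation are correct.
The final answer f'(x) = sqrt(2)*exp(x)*sin(x + pi/4) is valid.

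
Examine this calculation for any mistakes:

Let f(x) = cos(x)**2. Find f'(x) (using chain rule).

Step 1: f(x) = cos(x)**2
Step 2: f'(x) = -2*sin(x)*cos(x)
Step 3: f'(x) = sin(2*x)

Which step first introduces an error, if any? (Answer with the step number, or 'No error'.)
Step 3

Step 3 is incorrect due to a sign flip.
The step shows: sin(2*x)
The correct value should be: -sin(2*x)

Explanation: The sign of the whole expression was flipped: the term -sin(2*x) was incorrectly written as sin(2*x)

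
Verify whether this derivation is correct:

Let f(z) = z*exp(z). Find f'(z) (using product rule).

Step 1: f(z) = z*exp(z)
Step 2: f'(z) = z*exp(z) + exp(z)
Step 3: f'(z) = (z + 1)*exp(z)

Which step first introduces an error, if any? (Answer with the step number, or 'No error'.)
No error

All steps in this derivation are correct.
The final answer f'(z) = (z + 1)*exp(z) is valid.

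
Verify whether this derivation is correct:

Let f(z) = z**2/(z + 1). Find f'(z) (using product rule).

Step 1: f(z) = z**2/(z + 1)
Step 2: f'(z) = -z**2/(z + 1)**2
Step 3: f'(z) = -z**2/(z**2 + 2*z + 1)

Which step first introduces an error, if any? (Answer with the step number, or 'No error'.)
Step 2

Step 2 is incorrect due to a dropped term.
The step shows: -z**2/(z + 1)**2
The correct value should be: -z**2/(z + 1)**2 + 2*z/(z + 1)

Explanation: A term was dropped: the term 2*z/(z + 1) was incorrectly omitted
The later steps are derived from this incorrect expression, so the error originates in Step 2.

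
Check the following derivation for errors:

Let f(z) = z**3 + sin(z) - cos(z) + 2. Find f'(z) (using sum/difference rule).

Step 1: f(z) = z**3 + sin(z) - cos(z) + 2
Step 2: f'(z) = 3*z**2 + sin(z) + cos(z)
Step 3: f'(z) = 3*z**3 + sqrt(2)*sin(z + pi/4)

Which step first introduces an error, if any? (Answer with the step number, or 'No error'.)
Step 3

Step 3 is incorrect due to a wrong exponent.
The step shows: 3*z**3 + sqrt(2)*sin(z + pi/4)
The correct value should be: 3*z**2 + sqrt(2)*sin(z + pi/4)

Explanation: The exponent 2 on z was incorrectly written as 3: the term 3*z**2 was incorrectly written as 3*z**3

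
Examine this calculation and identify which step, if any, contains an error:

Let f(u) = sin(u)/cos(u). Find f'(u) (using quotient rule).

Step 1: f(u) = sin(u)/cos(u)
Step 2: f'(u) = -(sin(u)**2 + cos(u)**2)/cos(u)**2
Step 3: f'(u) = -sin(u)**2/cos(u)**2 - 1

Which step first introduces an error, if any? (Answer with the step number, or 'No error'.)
Step 2

Step 2 is incorrect due to a sign flip.
The step shows: -(sin(u)**2 + cos(u)**2)/cos(u)**2
The correct value should be: (sin(u)**2 + cos(u)**2)/cos(u)**2

Explanation: The sign of the whole expression was flipped: the term (sin(u)**2 + cos(u)**2)/cos(u)**2 was incorrectly written as -(sin(u)**2 + cos(u)**2)/cos(u)**2
The later steps are derived from this incorrect expression, so the error originates in Step 2.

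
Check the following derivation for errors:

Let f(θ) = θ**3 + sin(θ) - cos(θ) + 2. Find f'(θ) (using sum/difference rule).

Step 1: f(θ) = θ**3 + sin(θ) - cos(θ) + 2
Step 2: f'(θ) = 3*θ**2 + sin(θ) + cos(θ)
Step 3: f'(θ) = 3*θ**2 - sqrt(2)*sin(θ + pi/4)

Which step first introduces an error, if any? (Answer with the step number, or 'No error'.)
Step 3

Step 3 is incorrect due to a sign flip.
The step shows: 3*θ**2 - sqrt(2)*sin(θ + pi/4)
The correct value should be: 3*θ**2 + sqrt(2)*sin(θ + pi/4)

Explanation: The sign of one term was flipped: the term sqrt(2)*sin(θ + pi/4) was incorrectly written as -sqrt(2)*sin(θ + pi/4)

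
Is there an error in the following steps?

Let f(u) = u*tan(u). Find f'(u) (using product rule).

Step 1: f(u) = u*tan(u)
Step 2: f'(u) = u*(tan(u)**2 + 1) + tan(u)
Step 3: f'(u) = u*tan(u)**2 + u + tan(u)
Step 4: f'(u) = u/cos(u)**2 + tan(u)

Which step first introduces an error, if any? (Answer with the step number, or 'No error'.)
No error

All steps in this derivation are correct.
The final answer f'(u) = u/cos(u)**2 + tan(u) is valid.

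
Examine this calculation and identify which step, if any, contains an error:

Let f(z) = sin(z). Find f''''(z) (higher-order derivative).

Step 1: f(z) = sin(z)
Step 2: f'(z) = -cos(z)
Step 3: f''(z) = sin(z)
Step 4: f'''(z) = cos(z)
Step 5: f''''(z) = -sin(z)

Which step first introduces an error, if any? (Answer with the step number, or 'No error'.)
Step 2

Step 2 is incorrect due to a sign flip.
The step shows: -cos(z)
The correct value should be: cos(z)

Explanation: The sign of the whole expression was flipped: the term cos(z) was incorrectly written as -cos(z)
The later steps are derived from this incorrect expression, so the error originates in Step 2.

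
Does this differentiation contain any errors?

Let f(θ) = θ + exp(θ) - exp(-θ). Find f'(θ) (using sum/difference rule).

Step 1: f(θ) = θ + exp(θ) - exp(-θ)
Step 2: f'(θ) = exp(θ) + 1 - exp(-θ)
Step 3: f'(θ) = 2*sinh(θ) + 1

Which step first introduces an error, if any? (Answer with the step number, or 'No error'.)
Step 2

Step 2 is incorrect due to a sign flip.
The step shows: exp(θ) + 1 - exp(-θ)
The correct value should be: exp(θ) + 1 + exp(-θ)

Explanation: The sign of one term was flipped: the term exp(-θ) was incorrectly written as -exp(-θ)
The later steps are derived from this incorrect expression, so the error originates in Step 2.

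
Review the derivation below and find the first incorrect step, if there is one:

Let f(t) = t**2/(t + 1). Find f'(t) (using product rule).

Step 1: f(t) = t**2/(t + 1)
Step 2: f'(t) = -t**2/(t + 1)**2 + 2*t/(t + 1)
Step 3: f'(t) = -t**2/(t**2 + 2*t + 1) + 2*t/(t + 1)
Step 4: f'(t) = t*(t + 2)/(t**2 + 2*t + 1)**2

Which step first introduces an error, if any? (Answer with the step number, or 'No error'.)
Step 4

Step 4 is incorrect due to a wrong exponent.
The step shows: t*(t + 2)/(t**2 + 2*t + 1)**2
The correct value should be: t*(t + 2)/(t**2 + 2*t + 1)

Explanation: The exponent -1 on t**2 + 2*t + 1 was incorrectly written as -2: the term t*(t + 2)/(t**2 + 2*t + 1) was incorrectly written as t*(t + 2)/(t**2 + 2*t + 1)**2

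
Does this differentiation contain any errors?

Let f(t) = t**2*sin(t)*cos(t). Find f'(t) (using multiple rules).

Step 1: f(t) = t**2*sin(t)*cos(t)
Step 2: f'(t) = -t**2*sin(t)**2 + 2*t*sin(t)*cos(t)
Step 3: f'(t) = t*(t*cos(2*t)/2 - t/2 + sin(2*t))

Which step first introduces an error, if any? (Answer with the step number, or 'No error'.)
Step 2

Step 2 is incorrect due to a dropped term.
The step shows: -t**2*sin(t)**2 + 2*t*sin(t)*cos(t)
The correct value should be: -t**2*sin(t)**2 + t**2*cos(t)**2 + 2*t*sin(t)*cos(t)

Explanation: A term was dropped: the term t**2*cos(t)**2 was incorrectly omitted
The later steps are derived from this incorrect expression, so the error originates in Step 2.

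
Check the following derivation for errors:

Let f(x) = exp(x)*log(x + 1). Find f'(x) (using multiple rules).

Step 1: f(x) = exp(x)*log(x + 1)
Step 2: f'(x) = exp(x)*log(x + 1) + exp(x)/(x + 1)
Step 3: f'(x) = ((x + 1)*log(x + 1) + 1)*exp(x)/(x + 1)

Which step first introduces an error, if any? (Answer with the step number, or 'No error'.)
No error

All steps in this derivation are correct.
The final answer f'(x) = ((x + 1)*log(x + 1) + 1)*exp(x)/(x + 1) is valid.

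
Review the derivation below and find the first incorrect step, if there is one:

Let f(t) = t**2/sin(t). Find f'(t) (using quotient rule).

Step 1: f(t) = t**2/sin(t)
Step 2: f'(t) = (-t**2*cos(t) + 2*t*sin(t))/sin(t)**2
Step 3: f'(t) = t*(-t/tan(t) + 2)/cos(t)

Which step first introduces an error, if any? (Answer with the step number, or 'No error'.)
Step 3

Step 3 is incorrect due to a wrong trig function.
The step shows: t*(-t/tan(t) + 2)/cos(t)
The correct value should be: t*(-t/tan(t) + 2)/sin(t)

Explanation: sin(t) was incorrectly written as cos(t): the term t*(-t/tan(t) + 2)/sin(t) was incorrectly written as t*(-t/tan(t) + 2)/cos(t)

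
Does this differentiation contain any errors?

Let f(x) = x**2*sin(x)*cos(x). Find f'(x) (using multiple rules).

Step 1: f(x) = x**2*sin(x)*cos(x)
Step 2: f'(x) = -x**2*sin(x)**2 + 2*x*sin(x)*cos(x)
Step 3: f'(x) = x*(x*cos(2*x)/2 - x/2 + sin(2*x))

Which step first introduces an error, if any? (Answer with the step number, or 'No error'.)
Step 2

Step 2 is incorrect due to a dropped term.
The step shows: -x**2*sin(x)**2 + 2*x*sin(x)*cos(x)
The correct value should be: -x**2*sin(x)**2 + x**2*cos(x)**2 + 2*x*sin(x)*cos(x)

Explanation: A term was dropped: the term x**2*cos(x)**2 was incorrectly omitted
The later steps are derived from this incorrect expression, so the error originates in Step 2.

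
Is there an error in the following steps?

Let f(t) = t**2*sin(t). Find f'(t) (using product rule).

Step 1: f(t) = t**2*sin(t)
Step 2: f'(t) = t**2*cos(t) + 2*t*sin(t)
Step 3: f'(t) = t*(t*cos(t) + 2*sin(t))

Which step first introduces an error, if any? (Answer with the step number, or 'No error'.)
No error

All steps in this derivation are correct.
The final answer f'(t) = t*(t*cos(t) + 2*sin(t)) is valid.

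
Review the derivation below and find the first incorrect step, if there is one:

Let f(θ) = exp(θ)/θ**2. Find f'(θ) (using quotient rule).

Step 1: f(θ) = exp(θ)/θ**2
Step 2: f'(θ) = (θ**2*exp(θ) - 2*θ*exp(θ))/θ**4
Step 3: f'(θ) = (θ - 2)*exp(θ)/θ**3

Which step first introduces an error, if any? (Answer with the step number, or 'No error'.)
No error

All steps in this derivation are correct.
The final answer f'(θ) = (θ - 2)*exp(θ)/θ**3 is valid.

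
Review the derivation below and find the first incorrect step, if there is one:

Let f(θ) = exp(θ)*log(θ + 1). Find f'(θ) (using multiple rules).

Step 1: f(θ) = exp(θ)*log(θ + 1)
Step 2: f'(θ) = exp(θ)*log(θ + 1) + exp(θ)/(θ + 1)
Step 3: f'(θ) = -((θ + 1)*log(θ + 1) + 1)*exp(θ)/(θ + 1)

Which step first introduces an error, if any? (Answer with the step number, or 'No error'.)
Step 3

Step 3 is incorrect due to a sign flip.
The step shows: -((θ + 1)*log(θ + 1) + 1)*exp(θ)/(θ + 1)
The correct value should be: ((θ + 1)*log(θ + 1) + 1)*exp(θ)/(θ + 1)

Explanation: The sign of the whole expression was flipped: the term ((θ + 1)*log(θ + 1) + 1)*exp(θ)/(θ + 1) was incorrectly written as -((θ + 1)*log(θ + 1) + 1)*exp(θ)/(θ + 1)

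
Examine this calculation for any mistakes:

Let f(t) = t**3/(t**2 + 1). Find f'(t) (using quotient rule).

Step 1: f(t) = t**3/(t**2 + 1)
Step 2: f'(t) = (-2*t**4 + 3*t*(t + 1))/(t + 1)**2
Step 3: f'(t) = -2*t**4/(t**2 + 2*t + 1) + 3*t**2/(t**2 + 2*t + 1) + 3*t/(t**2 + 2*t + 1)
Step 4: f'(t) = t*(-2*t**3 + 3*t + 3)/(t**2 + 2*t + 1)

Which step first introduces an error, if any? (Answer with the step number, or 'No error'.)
Step 2

Step 2 is incorrect due to a wrong exponent.
The step shows: (-2*t**4 + 3*t*(t + 1))/(t + 1)**2
The correct value should be: (-2*t**4 + 3*t**2*(t**2 + 1))/(t**2 + 1)**2

Explanation: The exponent 2 on t was incorrectly written as 1: the term (-2*t**4 + 3*t**2*(t**2 + 1))/(t**2 + 1)**2 was incorrectly written as (-2*t**4 + 3*t*(t + 1))/(t + 1)**2
The later steps are derived from this incorrect expression, so the error originates in Step 2.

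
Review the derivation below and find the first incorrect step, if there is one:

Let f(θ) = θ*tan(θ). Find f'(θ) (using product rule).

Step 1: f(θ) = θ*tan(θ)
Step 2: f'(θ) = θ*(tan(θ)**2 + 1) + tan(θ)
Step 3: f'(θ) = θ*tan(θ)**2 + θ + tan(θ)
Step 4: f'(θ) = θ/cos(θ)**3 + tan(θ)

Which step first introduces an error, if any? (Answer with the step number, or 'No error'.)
Step 4

Step 4 is incorrect due to a wrong exponent.
The step shows: θ/cos(θ)**3 + tan(θ)
The correct value should be: θ/cos(θ)**2 + tan(θ)

Explanation: The exponent -2 on cos(θ) was incorrectly written as -3: the term θ/cos(θ)**2 was incorrectly written as θ/cos(θ)**3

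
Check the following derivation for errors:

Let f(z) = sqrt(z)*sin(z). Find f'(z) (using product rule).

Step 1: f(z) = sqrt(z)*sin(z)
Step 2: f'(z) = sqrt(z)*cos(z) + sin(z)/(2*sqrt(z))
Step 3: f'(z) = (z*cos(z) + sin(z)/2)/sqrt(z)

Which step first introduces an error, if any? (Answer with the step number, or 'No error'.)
No error

All steps in this derivation are correct.
The final answer f'(z) = (z*cos(z) + sin(z)/2)/sqrt(z) is valid.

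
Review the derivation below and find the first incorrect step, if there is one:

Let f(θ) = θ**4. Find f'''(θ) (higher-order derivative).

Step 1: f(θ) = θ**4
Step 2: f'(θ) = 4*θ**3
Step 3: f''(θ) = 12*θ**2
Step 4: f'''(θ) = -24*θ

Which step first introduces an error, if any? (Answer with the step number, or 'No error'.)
Step 4

Step 4 is incorrect due to a sign flip.
The step shows: -24*θ
The correct value should be: 24*θ

Explanation: The sign of the whole expression was flipped: the term 24*θ was incorrectly written as -24*θ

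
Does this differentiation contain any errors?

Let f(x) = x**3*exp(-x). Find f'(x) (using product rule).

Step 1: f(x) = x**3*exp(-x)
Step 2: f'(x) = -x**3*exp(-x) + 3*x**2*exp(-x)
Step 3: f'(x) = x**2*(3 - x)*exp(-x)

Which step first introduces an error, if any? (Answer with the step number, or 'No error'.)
No error

All steps in this derivation are correct.
The final answer f'(x) = x**2*(3 - x)*exp(-x) is valid.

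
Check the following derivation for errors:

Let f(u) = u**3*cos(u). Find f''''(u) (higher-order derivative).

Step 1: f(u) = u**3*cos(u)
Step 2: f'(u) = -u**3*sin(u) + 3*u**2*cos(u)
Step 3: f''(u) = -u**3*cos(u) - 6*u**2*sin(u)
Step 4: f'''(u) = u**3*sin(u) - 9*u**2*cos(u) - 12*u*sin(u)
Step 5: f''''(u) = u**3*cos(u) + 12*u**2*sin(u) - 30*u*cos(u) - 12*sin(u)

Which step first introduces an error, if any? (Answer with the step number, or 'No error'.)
Step 3

Step 3 is incorrect due to a dropped term.
The step shows: -u**3*cos(u) - 6*u**2*sin(u)
The correct value should be: -u**3*cos(u) - 6*u**2*sin(u) + 6*u*cos(u)

Explanation: A term was dropped: the term 6*u*cos(u) was incorrectly omitted
The later steps are derived from this incorrect expression, so the error originates in Step 3.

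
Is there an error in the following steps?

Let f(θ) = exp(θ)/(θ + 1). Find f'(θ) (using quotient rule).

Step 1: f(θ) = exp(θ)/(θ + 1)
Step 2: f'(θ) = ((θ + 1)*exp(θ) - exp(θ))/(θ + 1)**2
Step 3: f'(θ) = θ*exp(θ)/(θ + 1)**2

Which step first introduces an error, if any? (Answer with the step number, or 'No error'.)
No error

All steps in this derivation are correct.
The final answer f'(θ) = θ*exp(θ)/(θ + 1)**2 is valid.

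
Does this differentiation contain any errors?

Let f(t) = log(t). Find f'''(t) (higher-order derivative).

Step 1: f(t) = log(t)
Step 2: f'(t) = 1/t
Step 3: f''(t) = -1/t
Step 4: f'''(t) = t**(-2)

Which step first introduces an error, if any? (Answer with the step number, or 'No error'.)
Step 3

Step 3 is incorrect due to a wrong exponent.
The step shows: -1/t
The correct value should be: -1/t**2

Explanation: The exponent -2 on t was incorrectly written as -1: the term -1/t**2 was incorrectly written as -1/t
The later steps are derived from this incorrect expression, so the error originates in Step 3.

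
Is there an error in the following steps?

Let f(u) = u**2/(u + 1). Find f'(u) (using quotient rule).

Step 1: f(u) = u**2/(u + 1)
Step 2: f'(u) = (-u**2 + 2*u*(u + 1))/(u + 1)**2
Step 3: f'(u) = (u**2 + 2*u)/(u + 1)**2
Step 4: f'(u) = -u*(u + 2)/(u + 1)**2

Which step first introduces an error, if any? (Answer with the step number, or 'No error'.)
Step 4

Step 4 is incorrect due to a sign flip.
The step shows: -u*(u + 2)/(u + 1)**2
The correct value should be: u*(u + 2)/(u + 1)**2

Explanation: The sign of the whole expression was flipped: the term u*(u + 2)/(u + 1)**2 was incorrectly written as -u*(u + 2)/(u + 1)**2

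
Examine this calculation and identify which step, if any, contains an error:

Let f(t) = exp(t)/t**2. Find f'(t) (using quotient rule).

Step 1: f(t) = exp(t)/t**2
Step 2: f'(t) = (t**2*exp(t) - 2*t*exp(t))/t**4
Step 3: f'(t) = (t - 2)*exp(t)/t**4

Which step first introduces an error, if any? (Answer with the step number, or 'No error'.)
Step 3

Step 3 is incorrect due to a wrong exponent.
The step shows: (t - 2)*exp(t)/t**4
The correct value should be: (t - 2)*exp(t)/t**3

Explanation: The exponent -3 on t was incorrectly written as -4: the term (t - 2)*exp(t)/t**3 was incorrectly written as (t - 2)*exp(t)/t**4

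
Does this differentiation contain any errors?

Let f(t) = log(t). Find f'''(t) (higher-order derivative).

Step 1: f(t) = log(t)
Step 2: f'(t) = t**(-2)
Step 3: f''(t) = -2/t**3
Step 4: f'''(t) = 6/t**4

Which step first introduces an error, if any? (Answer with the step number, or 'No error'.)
Step 2

Step 2 is incorrect due to a wrong exponent.
The step shows: t**(-2)
The correct value should be: 1/t

Explanation: The exponent -1 on t was incorrectly written as -2: the term 1/t was incorrectly written as t**(-2)
The later steps are derived from this incorrect expression, so the error originates in Step 2.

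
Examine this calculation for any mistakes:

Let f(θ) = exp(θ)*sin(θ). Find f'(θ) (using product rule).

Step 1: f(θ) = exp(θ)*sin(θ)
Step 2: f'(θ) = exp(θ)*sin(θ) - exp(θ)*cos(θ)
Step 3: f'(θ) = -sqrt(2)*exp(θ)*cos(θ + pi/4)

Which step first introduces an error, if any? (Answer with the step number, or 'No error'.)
Step 2

Step 2 is incorrect due to a sign flip.
The step shows: exp(θ)*sin(θ) - exp(θ)*cos(θ)
The correct value should be: exp(θ)*sin(θ) + exp(θ)*cos(θ)

Explanation: The sign of one term was flipped: the term exp(θ)*cos(θ) was incorrectly written as -exp(θ)*cos(θ)
The later steps are derived from this incorrect expression, so the error originates in Step 2.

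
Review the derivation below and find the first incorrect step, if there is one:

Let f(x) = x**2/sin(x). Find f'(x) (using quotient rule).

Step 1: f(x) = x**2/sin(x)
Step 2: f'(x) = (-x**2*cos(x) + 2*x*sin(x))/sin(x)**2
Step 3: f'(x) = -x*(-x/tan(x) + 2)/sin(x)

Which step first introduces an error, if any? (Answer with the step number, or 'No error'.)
Step 3

Step 3 is incorrect due to a sign flip.
The step shows: -x*(-x/tan(x) + 2)/sin(x)
The correct value should be: x*(-x/tan(x) + 2)/sin(x)

Explanation: The sign of the whole expression was flipped: the term x*(-x/tan(x) + 2)/sin(x) was incorrectly written as -x*(-x/tan(x) + 2)/sin(x)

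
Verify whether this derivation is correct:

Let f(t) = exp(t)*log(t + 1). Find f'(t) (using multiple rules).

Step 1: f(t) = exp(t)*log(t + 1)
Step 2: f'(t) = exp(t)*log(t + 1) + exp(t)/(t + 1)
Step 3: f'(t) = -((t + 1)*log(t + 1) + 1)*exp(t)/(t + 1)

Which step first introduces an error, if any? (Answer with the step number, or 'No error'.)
Step 3

Step 3 is incorrect due to a sign flip.
The step shows: -((t + 1)*log(t + 1) + 1)*exp(t)/(t + 1)
The correct value should be: ((t + 1)*log(t + 1) + 1)*exp(t)/(t + 1)

Explanation: The sign of the whole expression was flipped: the term ((t + 1)*log(t + 1) + 1)*exp(t)/(t + 1) was incorrectly written as -((t + 1)*log(t + 1) + 1)*exp(t)/(t + 1)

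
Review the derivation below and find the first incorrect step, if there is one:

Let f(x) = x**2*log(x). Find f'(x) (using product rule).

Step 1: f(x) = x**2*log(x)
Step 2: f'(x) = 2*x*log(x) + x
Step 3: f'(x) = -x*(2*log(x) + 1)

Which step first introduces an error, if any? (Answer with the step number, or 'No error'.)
Step 3

Step 3 is incorrect due to a sign flip.
The step shows: -x*(2*log(x) + 1)
The correct value should be: x*(2*log(x) + 1)

Explanation: The sign of the whole expression was flipped: the term x*(2*log(x) + 1) was incorrectly written as -x*(2*log(x) + 1)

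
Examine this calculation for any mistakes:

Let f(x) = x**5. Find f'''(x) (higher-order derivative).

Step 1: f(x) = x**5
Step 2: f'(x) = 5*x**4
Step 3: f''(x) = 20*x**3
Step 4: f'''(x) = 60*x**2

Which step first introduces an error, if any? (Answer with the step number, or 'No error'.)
No error

All steps in this derivation are correct.
The final answer f'''(x) = 60*x**2 is valid.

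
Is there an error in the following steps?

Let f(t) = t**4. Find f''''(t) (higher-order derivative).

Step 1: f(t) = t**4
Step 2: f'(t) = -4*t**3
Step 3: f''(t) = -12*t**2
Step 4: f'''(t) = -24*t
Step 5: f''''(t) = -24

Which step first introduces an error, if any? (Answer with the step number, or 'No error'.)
Step 2

Step 2 is incorrect due to a sign flip.
The step shows: -4*t**3
The correct value should be: 4*t**3

Explanation: The sign of the whole expression was flipped: the term 4*t**3 was incorrectly written as -4*t**3
The later steps are derived from this incorrect expression, so the error originates in Step 2.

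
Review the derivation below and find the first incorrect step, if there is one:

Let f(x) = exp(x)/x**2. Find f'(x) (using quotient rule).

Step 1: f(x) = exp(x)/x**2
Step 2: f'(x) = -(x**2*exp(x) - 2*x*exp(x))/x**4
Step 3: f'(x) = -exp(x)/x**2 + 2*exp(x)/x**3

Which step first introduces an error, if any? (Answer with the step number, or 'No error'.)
Step 2

Step 2 is incorrect due to a sign flip.
The step shows: -(x**2*exp(x) - 2*x*exp(x))/x**4
The correct value should be: (x**2*exp(x) - 2*x*exp(x))/x**4

Explanation: The sign of the whole expression was flipped: the term (x**2*exp(x) - 2*x*exp(x))/x**4 was incorrectly written as -(x**2*exp(x) - 2*x*exp(x))/x**4
The later steps are derived from this incorrect expression, so the error originates in Step 2.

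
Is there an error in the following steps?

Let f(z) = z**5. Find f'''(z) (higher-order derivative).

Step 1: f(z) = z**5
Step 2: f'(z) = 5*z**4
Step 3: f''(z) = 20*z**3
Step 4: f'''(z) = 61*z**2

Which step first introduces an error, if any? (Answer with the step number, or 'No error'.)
Step 4

Step 4 is incorrect due to a wrong coefficient.
The step shows: 61*z**2
The correct value should be: 60*z**2

Explanation: The coefficient 60 was incorrectly written as 61: the term 60*z**2 was incorrectly written as 61*z**2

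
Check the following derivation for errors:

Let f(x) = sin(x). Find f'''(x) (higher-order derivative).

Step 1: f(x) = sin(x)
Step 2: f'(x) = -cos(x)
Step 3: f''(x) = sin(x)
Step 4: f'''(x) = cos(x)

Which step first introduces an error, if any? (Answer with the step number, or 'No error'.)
Step 2

Step 2 is incorrect due to a sign flip.
The step shows: -cos(x)
The correct value should be: cos(x)

Explanation: The sign of the whole expression was flipped: the term cos(x) was incorrectly written as -cos(x)
The later steps are derived from this incorrect expression, so the error originates in Step 2.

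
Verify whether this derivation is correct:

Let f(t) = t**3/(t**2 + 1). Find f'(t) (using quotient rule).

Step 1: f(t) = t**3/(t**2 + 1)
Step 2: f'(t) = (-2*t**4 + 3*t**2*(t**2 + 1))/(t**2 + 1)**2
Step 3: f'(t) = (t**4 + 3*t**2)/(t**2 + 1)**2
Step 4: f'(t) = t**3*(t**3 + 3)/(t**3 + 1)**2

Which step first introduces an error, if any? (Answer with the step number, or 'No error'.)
Step 4

Step 4 is incorrect due to a wrong exponent.
The step shows: t**3*(t**3 + 3)/(t**3 + 1)**2
The correct value should be: t**2*(t**2 + 3)/(t**2 + 1)**2

Explanation: The exponent 2 on t was incorrectly written as 3: the term t**2*(t**2 + 3)/(t**2 + 1)**2 was incorrectly written as t**3*(t**3 + 3)/(t**3 + 1)**2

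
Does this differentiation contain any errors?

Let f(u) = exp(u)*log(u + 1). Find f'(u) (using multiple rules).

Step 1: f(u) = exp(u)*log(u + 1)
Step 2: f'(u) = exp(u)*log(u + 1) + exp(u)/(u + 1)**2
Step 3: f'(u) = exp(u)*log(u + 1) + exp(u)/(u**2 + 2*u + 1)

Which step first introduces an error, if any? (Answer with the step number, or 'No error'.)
Step 2

Step 2 is incorrect due to a wrong exponent.
The step shows: exp(u)*log(u + 1) + exp(u)/(u + 1)**2
The correct value should be: exp(u)*log(u + 1) + exp(u)/(u + 1)

Explanation: The exponent -1 on u + 1 was incorrectly written as -2: the term exp(u)/(u + 1) was incorrectly written as exp(u)/(u + 1)**2
The later steps are derived from this incorrect expression, so the error originates in Step 2.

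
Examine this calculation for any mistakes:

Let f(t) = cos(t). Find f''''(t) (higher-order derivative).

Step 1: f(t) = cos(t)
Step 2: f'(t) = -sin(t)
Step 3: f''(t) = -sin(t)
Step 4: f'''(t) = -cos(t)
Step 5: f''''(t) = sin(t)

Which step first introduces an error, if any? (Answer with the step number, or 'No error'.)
Step 3

Step 3 is incorrect due to a wrong trig function.
The step shows: -sin(t)
The correct value should be: -cos(t)

Explanation: cos(t) was incorrectly written as sin(t): the term -cos(t) was incorrectly written as -sin(t)
The later steps are derived from this incorrect expression, so the error originates in Step 3.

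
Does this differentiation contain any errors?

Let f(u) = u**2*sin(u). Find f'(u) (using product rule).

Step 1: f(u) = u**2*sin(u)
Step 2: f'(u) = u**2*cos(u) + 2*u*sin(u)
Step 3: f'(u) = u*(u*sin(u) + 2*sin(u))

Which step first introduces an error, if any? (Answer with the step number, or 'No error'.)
Step 3

Step 3 is incorrect due to a wrong trig function.
The step shows: u*(u*sin(u) + 2*sin(u))
The correct value should be: u*(u*cos(u) + 2*sin(u))

Explanation: cos(u) was incorrectly written as sin(u): the term u*(u*cos(u) + 2*sin(u)) was incorrectly written as u*(u*sin(u) + 2*sin(u))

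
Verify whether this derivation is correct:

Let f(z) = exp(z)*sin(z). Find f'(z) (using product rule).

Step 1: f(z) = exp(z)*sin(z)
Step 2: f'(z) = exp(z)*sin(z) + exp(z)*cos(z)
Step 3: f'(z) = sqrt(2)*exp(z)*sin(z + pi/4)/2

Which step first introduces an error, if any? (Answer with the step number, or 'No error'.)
Step 3

Step 3 is incorrect due to a wrong exponent.
The step shows: sqrt(2)*exp(z)*sin(z + pi/4)/2
The correct value should be: sqrt(2)*exp(z)*sin(z + pi/4)

Explanation: The exponent 1/2 on 2 was incorrectly written as -1/2: the term sqrt(2)*exp(z)*sin(z + pi/4) was incorrectly written as sqrt(2)*exp(z)*sin(z + pi/4)/2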